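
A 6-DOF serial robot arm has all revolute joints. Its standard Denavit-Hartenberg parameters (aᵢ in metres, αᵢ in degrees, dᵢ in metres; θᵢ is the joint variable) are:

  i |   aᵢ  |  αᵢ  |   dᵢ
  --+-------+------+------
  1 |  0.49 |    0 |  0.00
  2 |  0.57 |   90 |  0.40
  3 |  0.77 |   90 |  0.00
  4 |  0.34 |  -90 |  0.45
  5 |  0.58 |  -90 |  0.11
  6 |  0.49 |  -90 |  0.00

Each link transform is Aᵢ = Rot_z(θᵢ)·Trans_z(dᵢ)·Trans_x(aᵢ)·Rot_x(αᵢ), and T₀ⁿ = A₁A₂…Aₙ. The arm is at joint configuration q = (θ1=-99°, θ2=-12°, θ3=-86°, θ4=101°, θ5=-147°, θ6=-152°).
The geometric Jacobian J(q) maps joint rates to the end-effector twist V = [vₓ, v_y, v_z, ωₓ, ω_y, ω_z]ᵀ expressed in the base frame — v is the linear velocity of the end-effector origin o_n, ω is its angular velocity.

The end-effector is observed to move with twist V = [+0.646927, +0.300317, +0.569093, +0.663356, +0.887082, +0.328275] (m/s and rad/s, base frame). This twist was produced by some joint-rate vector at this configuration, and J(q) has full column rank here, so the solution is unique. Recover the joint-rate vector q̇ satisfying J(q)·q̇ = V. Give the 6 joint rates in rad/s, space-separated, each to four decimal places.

o_n = [-0.2390, -0.4951, -0.0309]
J₁: ẑ×o_n = [0.4951, -0.2390, 0.0000], ω = ẑ
J2: z=[0.0000, 0.0000, 1.0000] o=[-0.0767, -0.4840, 0.0000] → [0.0111, -0.1623, 0.0000, 0.0000, 0.0000, 1.0000]
J3: z=[-0.9336, 0.3584, 0.0000] o=[-0.2809, -1.0161, 0.4000] → [-0.1544, -0.4023, -0.5014, -0.9336, 0.3584, 0.0000]
J4: z=[0.3575, 0.9313, -0.0698] o=[-0.3002, -1.0663, -0.3681] → [0.3539, -0.1248, 0.1472, 0.3575, 0.9313, -0.0698]
J5: z=[0.2027, -0.0045, 0.9792] o=[-0.4493, -0.5233, -0.3348] → [-0.0290, 0.1443, 0.0067, 0.2027, -0.0045, 0.9792]
J6: z=[-0.1967, 0.9794, 0.0452] o=[0.1294, -0.4068, -0.3417] → [0.3084, 0.0445, 0.3782, -0.1967, 0.9794, 0.0452]
q̇ = J⁺·V = [0.4710, -0.8460, -0.5040, 0.4800, 0.7230, 0.6370]

0.4710 -0.8460 -0.5040 0.4800 0.7230 0.6370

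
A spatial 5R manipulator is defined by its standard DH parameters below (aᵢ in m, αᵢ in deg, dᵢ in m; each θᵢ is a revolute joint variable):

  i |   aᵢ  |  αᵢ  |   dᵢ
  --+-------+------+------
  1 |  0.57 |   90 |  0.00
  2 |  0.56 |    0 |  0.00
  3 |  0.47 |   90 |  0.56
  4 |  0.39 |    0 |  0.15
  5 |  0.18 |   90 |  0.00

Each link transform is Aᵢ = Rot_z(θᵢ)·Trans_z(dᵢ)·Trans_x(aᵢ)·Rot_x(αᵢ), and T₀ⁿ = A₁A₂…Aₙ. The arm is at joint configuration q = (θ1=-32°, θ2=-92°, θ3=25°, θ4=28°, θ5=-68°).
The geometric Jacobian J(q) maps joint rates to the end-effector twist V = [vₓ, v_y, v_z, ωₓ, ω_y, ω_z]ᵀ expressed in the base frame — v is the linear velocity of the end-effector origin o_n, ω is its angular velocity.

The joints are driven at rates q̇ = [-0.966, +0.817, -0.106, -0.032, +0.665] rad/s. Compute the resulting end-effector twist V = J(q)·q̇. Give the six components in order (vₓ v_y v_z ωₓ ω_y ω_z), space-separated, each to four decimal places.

o_n = [0.3328, -0.9478, -1.4948]
J₁: ẑ×o_n = [0.9478, 0.3328, -0.0000], ω = ẑ
J2: z=[-0.5299, -0.8480, 0.0000] o=[0.4834, -0.3021, 0.0000] → [1.2677, -0.7921, 0.2144, -0.5299, -0.8480, 0.0000]
J3: z=[-0.5299, -0.8480, 0.0000] o=[0.4668, -0.2917, -0.5597] → [0.7931, -0.4956, 0.2340, -0.5299, -0.8480, 0.0000]
J4: z=[-0.7806, 0.4878, -0.3907] o=[0.3258, -0.8639, -0.9923] → [-0.2779, -0.3950, 0.0620, -0.7806, 0.4878, -0.3907]
J5: z=[-0.7806, 0.4878, -0.3907] o=[0.2258, -1.0173, -1.3679] → [-0.0347, -0.1409, -0.1065, -0.7806, 0.4878, -0.3907]
V = J·q̇ = [0.0219, -0.9972, 0.0776, -0.8709, -0.2942, -1.2133]

0.0219 -0.9972 0.0776 -0.8709 -0.2942 -1.2133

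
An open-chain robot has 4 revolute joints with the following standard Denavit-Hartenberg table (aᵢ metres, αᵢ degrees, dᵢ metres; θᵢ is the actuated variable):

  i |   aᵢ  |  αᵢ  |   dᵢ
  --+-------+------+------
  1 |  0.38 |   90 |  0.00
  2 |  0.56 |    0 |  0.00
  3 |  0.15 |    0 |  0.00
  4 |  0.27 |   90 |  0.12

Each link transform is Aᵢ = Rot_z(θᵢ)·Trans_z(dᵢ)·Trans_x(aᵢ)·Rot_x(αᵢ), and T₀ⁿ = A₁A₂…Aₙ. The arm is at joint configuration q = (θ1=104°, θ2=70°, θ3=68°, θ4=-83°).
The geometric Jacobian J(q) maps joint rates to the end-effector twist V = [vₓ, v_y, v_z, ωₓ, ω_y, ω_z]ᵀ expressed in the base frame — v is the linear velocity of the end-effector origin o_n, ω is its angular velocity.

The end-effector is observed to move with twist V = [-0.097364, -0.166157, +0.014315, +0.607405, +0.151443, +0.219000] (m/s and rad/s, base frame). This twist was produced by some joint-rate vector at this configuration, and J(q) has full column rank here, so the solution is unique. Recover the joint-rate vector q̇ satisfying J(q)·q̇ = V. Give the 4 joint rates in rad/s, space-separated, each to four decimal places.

o_n = [-0.0323, 0.6257, 0.8478]
J₁: ẑ×o_n = [-0.6257, -0.0323, 0.0000], ω = ẑ
J2: z=[0.9703, 0.2419, 0.0000] o=[-0.0919, 0.3687, 0.0000] → [0.2051, -0.8226, 0.2349, 0.9703, 0.2419, 0.0000]
J3: z=[0.9703, 0.2419, 0.0000] o=[-0.1383, 0.5546, 0.5262] → [0.0778, -0.3120, 0.0434, 0.9703, 0.2419, 0.0000]
J4: z=[0.9703, 0.2419, 0.0000] o=[-0.1113, 0.4464, 0.6266] → [0.0535, -0.2146, 0.1549, 0.9703, 0.2419, 0.0000]
q̇ = J⁺·V = [0.2190, -0.0700, 0.6910, 0.0050]

0.2190 -0.0700 0.6910 0.0050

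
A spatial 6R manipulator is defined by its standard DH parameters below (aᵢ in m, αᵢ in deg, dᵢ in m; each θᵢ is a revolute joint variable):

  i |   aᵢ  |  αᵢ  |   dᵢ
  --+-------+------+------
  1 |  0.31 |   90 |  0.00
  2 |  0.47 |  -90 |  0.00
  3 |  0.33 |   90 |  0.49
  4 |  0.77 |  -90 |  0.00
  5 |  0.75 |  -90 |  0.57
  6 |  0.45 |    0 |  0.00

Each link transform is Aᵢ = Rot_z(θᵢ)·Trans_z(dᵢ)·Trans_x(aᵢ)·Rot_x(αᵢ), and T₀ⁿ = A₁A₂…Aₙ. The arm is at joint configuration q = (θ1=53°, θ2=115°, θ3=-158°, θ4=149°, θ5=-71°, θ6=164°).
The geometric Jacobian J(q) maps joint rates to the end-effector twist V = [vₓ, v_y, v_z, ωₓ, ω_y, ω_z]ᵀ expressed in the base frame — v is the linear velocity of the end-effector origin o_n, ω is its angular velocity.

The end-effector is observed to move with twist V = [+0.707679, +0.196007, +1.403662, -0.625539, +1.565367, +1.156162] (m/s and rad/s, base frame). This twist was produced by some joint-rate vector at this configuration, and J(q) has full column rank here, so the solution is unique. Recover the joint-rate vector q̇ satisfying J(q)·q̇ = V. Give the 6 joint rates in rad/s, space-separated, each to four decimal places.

0.3150 -0.5710 -0.5450 0.7570 0.8720 0.2980

o_n = [-0.7776, -0.1659, 0.6332]
J₁: ẑ×o_n = [0.1659, -0.7776, 0.0000], ω = ẑ
J2: z=[0.7986, -0.6018, 0.0000] o=[0.1866, 0.2476, 0.0000] → [-0.3811, -0.5057, -0.9104, 0.7986, -0.6018, 0.0000]
J3: z=[-0.5454, -0.7238, -0.4226] o=[0.0670, 0.0889, 0.4260] → [-0.2577, 0.4700, -0.4723, -0.5454, -0.7238, -0.4226]
J4: z=[-0.6452, 0.6844, -0.3395] o=[-0.0237, -0.2368, -0.0584] → [0.4975, 0.7022, 0.4702, -0.6452, 0.6844, -0.3395]
J5: z=[0.1920, 0.5754, 0.7950] o=[-0.5931, -0.5816, 0.3286] → [-0.1553, -0.2051, 0.1859, 0.1920, 0.5754, 0.7950]
J6: z=[-0.4891, -0.6462, 0.5858] o=[-1.1218, 0.1223, 0.6637] → [0.1886, 0.1867, 0.3634, -0.4891, -0.6462, 0.5858]
q̇ = J⁺·V = [0.3150, -0.5710, -0.5450, 0.7570, 0.8720, 0.2980]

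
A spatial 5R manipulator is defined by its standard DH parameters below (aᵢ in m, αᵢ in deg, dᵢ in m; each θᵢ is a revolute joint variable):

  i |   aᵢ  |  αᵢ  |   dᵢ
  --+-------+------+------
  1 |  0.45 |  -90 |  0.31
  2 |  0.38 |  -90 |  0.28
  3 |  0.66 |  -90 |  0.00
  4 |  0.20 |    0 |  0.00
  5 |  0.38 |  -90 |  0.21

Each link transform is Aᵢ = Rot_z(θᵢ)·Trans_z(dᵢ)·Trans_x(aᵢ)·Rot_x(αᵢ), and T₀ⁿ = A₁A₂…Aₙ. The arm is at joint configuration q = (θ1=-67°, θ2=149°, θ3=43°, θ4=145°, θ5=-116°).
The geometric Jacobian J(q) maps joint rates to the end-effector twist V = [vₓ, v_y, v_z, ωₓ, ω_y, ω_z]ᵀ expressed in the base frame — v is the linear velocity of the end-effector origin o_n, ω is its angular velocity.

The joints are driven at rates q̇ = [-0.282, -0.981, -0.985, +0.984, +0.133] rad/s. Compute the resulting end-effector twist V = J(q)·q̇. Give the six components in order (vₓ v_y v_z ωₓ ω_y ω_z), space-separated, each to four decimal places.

0.7498 0.0416 -0.9822 -1.2016 -1.7706 -0.7340

o_n = [-0.4500, -0.0624, -0.3803]
J₁: ẑ×o_n = [0.0624, -0.4500, 0.0000], ω = ẑ
J2: z=[0.9205, 0.3907, 0.0000] o=[0.1758, -0.4142, 0.3100] → [-0.2697, 0.6354, 0.5684, 0.9205, 0.3907, 0.0000]
J3: z=[-0.2012, 0.4741, 0.8572] o=[0.3063, -0.0050, 0.1143] → [-0.1853, -0.7478, 0.3701, -0.2012, 0.4741, 0.8572]
J4: z=[-0.4448, -0.8239, 0.3513] o=[-0.2697, 0.2000, -0.1343] → [0.2948, -0.1727, -0.0318, -0.4448, -0.8239, 0.3513]
J5: z=[-0.4448, -0.8239, 0.3513] o=[-0.1036, 0.0947, -0.1709] → [0.2277, -0.2148, -0.2155, -0.4448, -0.8239, 0.3513]
V = J·q̇ = [0.7498, 0.0416, -0.9822, -1.2016, -1.7706, -0.7340]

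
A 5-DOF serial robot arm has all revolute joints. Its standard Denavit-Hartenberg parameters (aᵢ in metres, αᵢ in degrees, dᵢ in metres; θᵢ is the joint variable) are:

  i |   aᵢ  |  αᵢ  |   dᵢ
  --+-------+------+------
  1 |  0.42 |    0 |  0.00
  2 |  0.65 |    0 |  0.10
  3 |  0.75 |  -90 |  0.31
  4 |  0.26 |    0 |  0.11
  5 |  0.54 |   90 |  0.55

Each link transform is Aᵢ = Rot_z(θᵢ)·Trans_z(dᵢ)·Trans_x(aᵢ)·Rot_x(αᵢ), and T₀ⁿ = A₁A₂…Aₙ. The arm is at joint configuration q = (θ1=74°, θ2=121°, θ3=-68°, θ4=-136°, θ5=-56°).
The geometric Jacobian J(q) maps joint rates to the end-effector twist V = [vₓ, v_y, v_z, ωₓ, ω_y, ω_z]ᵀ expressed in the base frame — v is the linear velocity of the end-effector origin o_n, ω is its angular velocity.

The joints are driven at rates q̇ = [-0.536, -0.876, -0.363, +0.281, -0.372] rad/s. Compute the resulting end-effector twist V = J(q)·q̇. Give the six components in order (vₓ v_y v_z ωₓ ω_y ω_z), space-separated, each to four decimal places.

-0.7136 1.8459 0.0045 0.0727 0.0548 -1.7750

o_n = [-1.0601, -0.1339, 0.4783]
J₁: ẑ×o_n = [0.1339, -1.0601, 0.0000], ω = ẑ
J2: z=[0.0000, 0.0000, 1.0000] o=[0.1158, 0.4037, 0.0000] → [0.5377, -1.1759, 0.0000, 0.0000, 0.0000, 1.0000]
J3: z=[0.0000, 0.0000, 1.0000] o=[-0.5121, 0.2355, 0.1000] → [0.3694, -0.5480, 0.0000, 0.0000, 0.0000, 1.0000]
J4: z=[-0.7986, -0.6018, 0.0000] o=[-0.9634, 0.8345, 0.4100] → [-0.0411, 0.0546, 0.7152, -0.7986, -0.6018, 0.0000]
J5: z=[-0.7986, -0.6018, 0.0000] o=[-0.9387, 0.6189, 0.5906] → [0.0676, -0.0897, 0.5282, -0.7986, -0.6018, 0.0000]
V = J·q̇ = [-0.7136, 1.8459, 0.0045, 0.0727, 0.0548, -1.7750]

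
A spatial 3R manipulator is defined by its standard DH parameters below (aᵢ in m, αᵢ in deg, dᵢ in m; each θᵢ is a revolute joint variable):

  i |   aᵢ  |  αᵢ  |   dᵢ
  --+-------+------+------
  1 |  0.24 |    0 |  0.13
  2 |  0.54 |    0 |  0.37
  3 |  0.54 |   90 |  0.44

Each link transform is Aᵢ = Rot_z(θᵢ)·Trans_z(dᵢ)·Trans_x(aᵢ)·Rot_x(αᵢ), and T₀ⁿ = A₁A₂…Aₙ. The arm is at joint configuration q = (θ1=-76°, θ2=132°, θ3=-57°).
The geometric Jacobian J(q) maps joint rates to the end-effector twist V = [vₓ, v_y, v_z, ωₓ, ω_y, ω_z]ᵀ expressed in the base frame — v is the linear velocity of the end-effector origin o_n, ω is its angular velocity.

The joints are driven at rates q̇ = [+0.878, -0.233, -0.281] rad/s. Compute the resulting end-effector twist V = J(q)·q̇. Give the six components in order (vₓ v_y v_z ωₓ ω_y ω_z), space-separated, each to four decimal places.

o_n = [0.8999, 0.2054, 0.9400]
J₁: ẑ×o_n = [-0.2054, 0.8999, 0.0000], ω = ẑ
J2: z=[0.0000, 0.0000, 1.0000] o=[0.0581, -0.2329, 0.1300] → [-0.4383, 0.8419, 0.0000, 0.0000, 0.0000, 1.0000]
J3: z=[0.0000, 0.0000, 1.0000] o=[0.3600, 0.2148, 0.5000] → [0.0094, 0.5399, -0.0000, 0.0000, 0.0000, 1.0000]
V = J·q̇ = [-0.0809, 0.4423, 0.0000, 0.0000, 0.0000, 0.3640]

-0.0809 0.4423 0.0000 0.0000 0.0000 0.3640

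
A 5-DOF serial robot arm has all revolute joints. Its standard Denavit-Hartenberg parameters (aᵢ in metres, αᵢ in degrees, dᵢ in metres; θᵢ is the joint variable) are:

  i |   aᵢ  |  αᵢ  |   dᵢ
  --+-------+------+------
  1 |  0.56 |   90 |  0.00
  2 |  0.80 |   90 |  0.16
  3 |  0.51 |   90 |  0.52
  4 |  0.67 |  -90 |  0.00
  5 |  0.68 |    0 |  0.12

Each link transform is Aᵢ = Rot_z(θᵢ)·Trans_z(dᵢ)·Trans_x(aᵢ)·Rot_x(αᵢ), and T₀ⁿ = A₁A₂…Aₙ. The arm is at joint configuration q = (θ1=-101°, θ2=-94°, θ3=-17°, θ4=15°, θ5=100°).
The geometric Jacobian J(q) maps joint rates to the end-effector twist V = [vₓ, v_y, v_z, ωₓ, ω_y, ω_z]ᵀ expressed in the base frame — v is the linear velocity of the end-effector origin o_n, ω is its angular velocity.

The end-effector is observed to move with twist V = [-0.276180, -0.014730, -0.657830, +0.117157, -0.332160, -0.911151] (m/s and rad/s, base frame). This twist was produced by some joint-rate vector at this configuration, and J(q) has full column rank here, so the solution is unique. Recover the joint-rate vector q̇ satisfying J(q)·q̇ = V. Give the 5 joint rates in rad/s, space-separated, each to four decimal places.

o_n = [-0.4277, 0.4436, -1.9045]
J₁: ẑ×o_n = [-0.4436, -0.4277, 0.0000], ω = ẑ
J2: z=[-0.9816, 0.1908, 0.0000] o=[-0.1069, -0.5497, 0.0000] → [-0.3634, -1.8695, -0.9138, -0.9816, 0.1908, 0.0000]
J3: z=[0.1903, 0.9792, 0.0698] o=[-0.2533, -0.4644, -0.7981] → [-1.1468, 0.1984, 0.3437, 0.1903, 0.9792, 0.0698]
J4: z=[0.9348, -0.2025, 0.2917] o=[-0.0014, 0.0497, -1.2483] → [0.0180, 0.4891, 0.2819, 0.9348, -0.2025, 0.2917]
J5: z=[0.1063, 0.9434, 0.3143] o=[0.2256, 0.2258, -1.8536] → [-0.1165, -0.1999, 0.6394, 0.1063, 0.9434, 0.3143]
q̇ = J⁺·V = [-0.8780, 0.5290, 0.5090, 0.6730, -0.8430]

-0.8780 0.5290 0.5090 0.6730 -0.8430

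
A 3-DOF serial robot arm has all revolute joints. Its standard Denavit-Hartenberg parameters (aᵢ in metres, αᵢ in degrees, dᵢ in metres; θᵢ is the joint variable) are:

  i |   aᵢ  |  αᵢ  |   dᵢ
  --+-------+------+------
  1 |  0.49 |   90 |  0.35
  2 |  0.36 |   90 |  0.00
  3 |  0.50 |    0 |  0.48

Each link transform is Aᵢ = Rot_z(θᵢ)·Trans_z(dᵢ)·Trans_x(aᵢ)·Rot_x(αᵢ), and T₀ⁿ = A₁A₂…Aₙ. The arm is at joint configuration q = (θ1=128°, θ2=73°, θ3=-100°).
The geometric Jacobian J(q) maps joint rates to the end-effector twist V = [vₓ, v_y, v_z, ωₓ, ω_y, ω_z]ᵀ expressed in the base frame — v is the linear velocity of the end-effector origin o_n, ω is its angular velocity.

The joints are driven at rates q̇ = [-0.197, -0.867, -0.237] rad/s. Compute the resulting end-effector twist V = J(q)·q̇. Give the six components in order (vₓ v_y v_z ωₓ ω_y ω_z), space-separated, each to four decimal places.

0.0727 0.2696 -0.5788 -0.5437 -0.7124 -0.1277

o_n = [-1.0215, 0.5076, 0.4709]
J₁: ẑ×o_n = [-0.5076, -1.0215, 0.0000], ω = ẑ
J2: z=[0.7880, 0.6157, 0.0000] o=[-0.3017, 0.3861, 0.3500] → [0.0744, -0.0953, 0.5389, 0.7880, 0.6157, 0.0000]
J3: z=[-0.5888, 0.7536, -0.2924] o=[-0.3665, 0.4691, 0.6943] → [-0.1571, 0.0600, 0.4709, -0.5888, 0.7536, -0.2924]
V = J·q̇ = [0.0727, 0.2696, -0.5788, -0.5437, -0.7124, -0.1277]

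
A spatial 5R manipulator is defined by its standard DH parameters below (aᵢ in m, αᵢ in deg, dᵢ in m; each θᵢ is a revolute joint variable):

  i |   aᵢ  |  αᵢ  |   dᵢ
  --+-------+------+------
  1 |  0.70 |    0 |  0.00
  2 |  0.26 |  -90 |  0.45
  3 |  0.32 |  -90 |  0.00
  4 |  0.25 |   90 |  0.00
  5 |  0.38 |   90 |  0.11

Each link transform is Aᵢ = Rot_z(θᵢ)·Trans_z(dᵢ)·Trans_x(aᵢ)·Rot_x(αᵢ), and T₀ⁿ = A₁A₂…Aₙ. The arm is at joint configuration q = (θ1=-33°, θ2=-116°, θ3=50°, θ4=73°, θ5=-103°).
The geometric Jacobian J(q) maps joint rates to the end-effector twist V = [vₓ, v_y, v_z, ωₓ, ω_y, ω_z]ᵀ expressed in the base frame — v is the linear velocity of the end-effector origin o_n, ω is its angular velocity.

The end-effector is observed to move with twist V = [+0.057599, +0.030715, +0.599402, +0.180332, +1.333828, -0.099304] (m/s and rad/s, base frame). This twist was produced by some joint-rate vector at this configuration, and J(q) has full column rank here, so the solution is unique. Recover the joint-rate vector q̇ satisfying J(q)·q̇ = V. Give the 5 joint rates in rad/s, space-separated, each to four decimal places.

o_n = [-0.2042, -0.7106, 0.3254]
J₁: ẑ×o_n = [0.7106, -0.2042, 0.0000], ω = ẑ
J2: z=[0.0000, 0.0000, 1.0000] o=[0.5871, -0.3812, 0.0000] → [0.3294, -0.7912, 0.0000, 0.0000, 0.0000, 1.0000]
J3: z=[0.5150, -0.8572, 0.0000] o=[0.3642, -0.5152, 0.4500] → [0.1068, 0.0642, -0.5879, 0.5150, -0.8572, 0.0000]
J4: z=[0.6566, 0.3945, -0.6428] o=[0.1879, -0.6211, 0.2049] → [-0.0100, 0.1728, 0.0959, 0.6566, 0.3945, -0.6428]
J5: z=[-0.3763, -0.5672, -0.7326] o=[0.0245, -0.4404, 0.1489] → [-0.2981, 0.2339, -0.0280, -0.3763, -0.5672, -0.7326]
q̇ = J⁺·V = [0.0580, -0.1490, -0.8870, 0.6500, -0.5590]

0.0580 -0.1490 -0.8870 0.6500 -0.5590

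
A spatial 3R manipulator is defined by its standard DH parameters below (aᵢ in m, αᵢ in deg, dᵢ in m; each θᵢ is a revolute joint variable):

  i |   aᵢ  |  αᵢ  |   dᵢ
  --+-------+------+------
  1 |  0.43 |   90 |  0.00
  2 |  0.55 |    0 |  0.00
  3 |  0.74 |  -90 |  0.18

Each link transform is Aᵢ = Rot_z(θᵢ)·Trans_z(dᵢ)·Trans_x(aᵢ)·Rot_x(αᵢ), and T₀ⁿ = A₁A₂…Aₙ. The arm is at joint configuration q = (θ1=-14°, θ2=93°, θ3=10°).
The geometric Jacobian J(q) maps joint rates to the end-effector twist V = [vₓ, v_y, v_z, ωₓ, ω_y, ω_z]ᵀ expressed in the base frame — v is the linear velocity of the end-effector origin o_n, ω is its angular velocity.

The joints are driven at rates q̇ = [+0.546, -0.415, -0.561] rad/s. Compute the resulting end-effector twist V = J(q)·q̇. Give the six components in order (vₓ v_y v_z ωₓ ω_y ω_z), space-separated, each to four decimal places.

1.0304 -0.1248 0.1744 0.2361 0.9470 0.5460

o_n = [0.1842, -0.2314, 1.2703]
J₁: ẑ×o_n = [0.2314, 0.1842, -0.0000], ω = ẑ
J2: z=[-0.2419, -0.9703, 0.0000] o=[0.4172, -0.1040, 0.0000] → [-1.2325, 0.3073, -0.1952, -0.2419, -0.9703, 0.0000]
J3: z=[-0.2419, -0.9703, 0.0000] o=[0.3893, -0.0971, 0.5492] → [-0.6996, 0.1744, -0.1665, -0.2419, -0.9703, 0.0000]
V = J·q̇ = [1.0304, -0.1248, 0.1744, 0.2361, 0.9470, 0.5460]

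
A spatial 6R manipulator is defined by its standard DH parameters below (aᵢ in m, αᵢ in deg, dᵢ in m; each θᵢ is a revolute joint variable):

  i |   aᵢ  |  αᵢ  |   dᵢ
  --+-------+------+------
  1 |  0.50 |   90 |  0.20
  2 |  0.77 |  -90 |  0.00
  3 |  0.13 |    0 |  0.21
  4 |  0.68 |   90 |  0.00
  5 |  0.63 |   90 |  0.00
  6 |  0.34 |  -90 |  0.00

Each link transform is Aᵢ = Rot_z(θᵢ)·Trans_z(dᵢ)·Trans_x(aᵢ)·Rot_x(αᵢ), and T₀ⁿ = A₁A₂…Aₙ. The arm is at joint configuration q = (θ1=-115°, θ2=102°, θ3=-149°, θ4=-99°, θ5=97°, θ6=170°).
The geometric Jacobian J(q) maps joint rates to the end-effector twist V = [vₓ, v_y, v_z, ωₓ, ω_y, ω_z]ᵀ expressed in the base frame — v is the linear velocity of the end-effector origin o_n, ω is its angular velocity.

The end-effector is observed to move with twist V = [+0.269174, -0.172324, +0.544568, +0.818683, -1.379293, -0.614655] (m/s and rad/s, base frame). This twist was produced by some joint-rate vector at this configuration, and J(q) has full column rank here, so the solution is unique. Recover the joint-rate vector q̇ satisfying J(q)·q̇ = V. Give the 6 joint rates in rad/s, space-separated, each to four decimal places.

0.4870 -0.8460 -0.5140 -0.2540 -0.9940 0.9250

o_n = [0.5386, -0.1517, 0.5572]
J₁: ẑ×o_n = [0.1517, 0.5386, -0.0000], ω = ẑ
J2: z=[-0.9063, 0.4226, 0.0000] o=[-0.2113, -0.4532, 0.2000] → [0.1509, 0.3237, -0.5901, -0.9063, 0.4226, 0.0000]
J3: z=[0.4134, 0.8865, -0.2079] o=[-0.1437, -0.3081, 0.9532] → [-0.3186, 0.0218, -0.5402, 0.4134, 0.8865, -0.2079]
J4: z=[0.4134, 0.8865, -0.2079] o=[-0.1273, -0.1146, 0.8005] → [-0.2235, -0.0379, -0.6057, 0.4134, 0.8865, -0.2079]
J5: z=[0.4210, 0.0164, 0.9069] o=[0.4217, -0.4291, 0.5513] → [-0.2514, 0.1036, 0.1148, 0.4210, 0.0164, 0.9069]
J6: z=[0.8518, -0.3509, -0.3890] o=[0.6182, 0.1608, 0.4495] → [-0.1594, -0.0608, -0.2941, 0.8518, -0.3509, -0.3890]
q̇ = J⁺·V = [0.4870, -0.8460, -0.5140, -0.2540, -0.9940, 0.9250]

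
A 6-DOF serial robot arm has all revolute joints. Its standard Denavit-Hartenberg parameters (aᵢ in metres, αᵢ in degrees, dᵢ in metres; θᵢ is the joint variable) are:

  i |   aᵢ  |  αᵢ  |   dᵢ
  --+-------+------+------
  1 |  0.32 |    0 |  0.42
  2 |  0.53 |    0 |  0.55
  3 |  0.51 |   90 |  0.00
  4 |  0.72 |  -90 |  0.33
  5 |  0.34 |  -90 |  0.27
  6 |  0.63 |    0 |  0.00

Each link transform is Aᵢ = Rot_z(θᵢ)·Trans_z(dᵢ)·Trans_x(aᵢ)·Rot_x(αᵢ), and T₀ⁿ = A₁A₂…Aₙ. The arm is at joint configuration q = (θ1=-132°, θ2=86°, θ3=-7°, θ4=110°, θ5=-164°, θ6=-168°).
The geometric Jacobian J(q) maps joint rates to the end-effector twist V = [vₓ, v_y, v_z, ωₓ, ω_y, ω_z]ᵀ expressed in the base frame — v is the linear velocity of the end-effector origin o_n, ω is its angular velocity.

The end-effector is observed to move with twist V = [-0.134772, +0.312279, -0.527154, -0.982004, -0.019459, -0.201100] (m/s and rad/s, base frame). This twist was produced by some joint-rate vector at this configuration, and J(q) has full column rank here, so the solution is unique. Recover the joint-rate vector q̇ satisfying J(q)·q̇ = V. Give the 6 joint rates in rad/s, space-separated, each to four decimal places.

0.7330 -0.9700 0.1770 0.5720 0.5890 0.2330

o_n = [-0.1714, -0.6090, 1.7590]
J₁: ẑ×o_n = [0.6090, -0.1714, 0.0000], ω = ẑ
J2: z=[0.0000, 0.0000, 1.0000] o=[-0.2141, -0.2378, 0.4200] → [0.3712, 0.0427, -0.0000, 0.0000, 0.0000, 1.0000]
J3: z=[0.0000, 0.0000, 1.0000] o=[0.1540, -0.6191, 0.9700] → [-0.0100, -0.3254, 0.0000, 0.0000, 0.0000, 1.0000]
J4: z=[-0.7986, -0.6018, 0.0000] o=[0.4610, -1.0264, 0.9700] → [-0.4748, 0.6301, -0.7139, -0.7986, -0.6018, 0.0000]
J5: z=[-0.5655, 0.7505, -0.3420] o=[0.0492, -1.0283, 1.6466] → [0.2277, 0.1390, -0.0715, -0.5655, 0.7505, -0.3420]
J6: z=[-0.8244, -0.5032, 0.2590] o=[-0.1110, -0.9713, 1.2471] → [-0.3514, 0.4063, -0.3291, -0.8244, -0.5032, 0.2590]
q̇ = J⁺·V = [0.7330, -0.9700, 0.1770, 0.5720, 0.5890, 0.2330]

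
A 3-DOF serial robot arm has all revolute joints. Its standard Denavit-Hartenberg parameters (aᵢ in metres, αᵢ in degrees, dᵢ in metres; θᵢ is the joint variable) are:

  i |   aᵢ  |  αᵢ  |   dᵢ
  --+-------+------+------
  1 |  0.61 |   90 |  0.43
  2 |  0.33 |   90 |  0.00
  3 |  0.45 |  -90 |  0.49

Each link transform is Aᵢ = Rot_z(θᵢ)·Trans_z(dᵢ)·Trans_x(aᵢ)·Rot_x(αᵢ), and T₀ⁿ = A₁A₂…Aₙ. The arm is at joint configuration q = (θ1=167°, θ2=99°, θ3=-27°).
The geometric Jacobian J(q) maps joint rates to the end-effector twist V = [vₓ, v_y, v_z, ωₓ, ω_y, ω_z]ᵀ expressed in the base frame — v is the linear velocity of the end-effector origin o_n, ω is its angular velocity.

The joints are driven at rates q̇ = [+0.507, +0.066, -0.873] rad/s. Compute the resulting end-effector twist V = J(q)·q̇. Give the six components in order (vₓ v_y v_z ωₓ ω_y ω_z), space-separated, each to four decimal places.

-0.0654 -0.8539 -0.1518 0.8550 -0.1297 0.3704

o_n = [-1.0005, 0.0213, 1.2286]
J₁: ẑ×o_n = [-0.0213, -1.0005, 0.0000], ω = ẑ
J2: z=[0.2250, 0.9744, 0.0000] o=[-0.5944, 0.1372, 0.4300] → [0.7781, -0.1796, 0.3696, 0.2250, 0.9744, 0.0000]
J3: z=[-0.9624, 0.2222, 0.1564] o=[-0.5441, 0.1256, 0.7559] → [0.1213, 0.3835, 0.2018, -0.9624, 0.2222, 0.1564]
V = J·q̇ = [-0.0654, -0.8539, -0.1518, 0.8550, -0.1297, 0.3704]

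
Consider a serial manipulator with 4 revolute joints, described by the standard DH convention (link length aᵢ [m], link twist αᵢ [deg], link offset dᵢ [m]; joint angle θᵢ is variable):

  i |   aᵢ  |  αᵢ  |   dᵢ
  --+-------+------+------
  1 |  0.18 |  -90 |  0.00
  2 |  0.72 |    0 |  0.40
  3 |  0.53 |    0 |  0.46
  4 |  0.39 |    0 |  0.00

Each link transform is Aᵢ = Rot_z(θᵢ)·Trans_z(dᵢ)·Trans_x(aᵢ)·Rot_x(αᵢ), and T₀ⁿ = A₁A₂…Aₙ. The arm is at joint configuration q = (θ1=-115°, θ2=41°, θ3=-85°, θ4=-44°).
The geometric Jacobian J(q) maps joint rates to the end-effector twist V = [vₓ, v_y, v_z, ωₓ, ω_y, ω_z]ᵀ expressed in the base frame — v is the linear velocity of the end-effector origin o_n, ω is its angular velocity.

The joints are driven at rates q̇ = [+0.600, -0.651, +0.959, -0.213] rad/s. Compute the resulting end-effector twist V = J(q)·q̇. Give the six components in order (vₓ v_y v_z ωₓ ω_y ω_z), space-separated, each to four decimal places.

0.6326 -0.2309 0.2350 0.0861 -0.0401 0.6000

o_n = [0.3068, -1.3769, 0.2856]
J₁: ẑ×o_n = [1.3769, 0.3068, -0.0000], ω = ẑ
J2: z=[0.9063, -0.4226, 0.0000] o=[-0.0761, -0.1631, 0.0000] → [-0.1207, -0.2588, -0.9383, 0.9063, -0.4226, 0.0000]
J3: z=[0.9063, -0.4226, 0.0000] o=[0.0568, -0.8247, -0.4724] → [-0.3203, -0.6869, -0.3949, 0.9063, -0.4226, 0.0000]
J4: z=[0.9063, -0.4226, 0.0000] o=[0.3126, -1.3646, -0.1042] → [-0.1647, -0.3532, -0.0136, 0.9063, -0.4226, 0.0000]
V = J·q̇ = [0.6326, -0.2309, 0.2350, 0.0861, -0.0401, 0.6000]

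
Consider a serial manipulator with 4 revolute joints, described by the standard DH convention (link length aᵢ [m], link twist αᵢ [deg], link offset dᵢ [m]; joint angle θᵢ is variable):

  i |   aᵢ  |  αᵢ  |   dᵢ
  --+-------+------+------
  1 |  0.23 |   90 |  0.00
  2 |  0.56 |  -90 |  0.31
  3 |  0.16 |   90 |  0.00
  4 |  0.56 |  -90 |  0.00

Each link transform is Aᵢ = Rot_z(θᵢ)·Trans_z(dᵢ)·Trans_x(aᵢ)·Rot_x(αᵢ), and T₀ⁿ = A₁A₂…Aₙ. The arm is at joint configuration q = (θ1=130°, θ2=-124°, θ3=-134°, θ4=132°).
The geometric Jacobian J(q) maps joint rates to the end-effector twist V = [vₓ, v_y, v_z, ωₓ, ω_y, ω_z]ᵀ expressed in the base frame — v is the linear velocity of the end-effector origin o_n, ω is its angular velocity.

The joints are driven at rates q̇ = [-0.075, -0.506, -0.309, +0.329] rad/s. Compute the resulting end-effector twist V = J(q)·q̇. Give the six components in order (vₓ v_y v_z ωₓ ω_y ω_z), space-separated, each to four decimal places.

o_n = [0.0044, 0.2367, -0.8206]
J₁: ẑ×o_n = [-0.2367, 0.0044, 0.0000], ω = ẑ
J2: z=[0.7660, 0.6428, 0.0000] o=[-0.1478, 0.1762, 0.0000] → [-0.5275, 0.6286, -0.0515, 0.7660, 0.6428, 0.0000]
J3: z=[-0.5329, 0.6351, -0.5592] o=[0.2909, 0.1356, -0.4643] → [-0.1698, -0.0297, 0.1280, -0.5329, 0.6351, -0.5592]
J4: z=[-0.7907, -0.1384, 0.5964] o=[0.3391, 0.2572, -0.3721] → [0.0743, -0.5542, -0.0301, -0.7907, -0.1384, 0.5964]
V = J·q̇ = [0.3616, -0.4916, -0.0234, -0.4831, -0.5670, 0.2940]

0.3616 -0.4916 -0.0234 -0.4831 -0.5670 0.2940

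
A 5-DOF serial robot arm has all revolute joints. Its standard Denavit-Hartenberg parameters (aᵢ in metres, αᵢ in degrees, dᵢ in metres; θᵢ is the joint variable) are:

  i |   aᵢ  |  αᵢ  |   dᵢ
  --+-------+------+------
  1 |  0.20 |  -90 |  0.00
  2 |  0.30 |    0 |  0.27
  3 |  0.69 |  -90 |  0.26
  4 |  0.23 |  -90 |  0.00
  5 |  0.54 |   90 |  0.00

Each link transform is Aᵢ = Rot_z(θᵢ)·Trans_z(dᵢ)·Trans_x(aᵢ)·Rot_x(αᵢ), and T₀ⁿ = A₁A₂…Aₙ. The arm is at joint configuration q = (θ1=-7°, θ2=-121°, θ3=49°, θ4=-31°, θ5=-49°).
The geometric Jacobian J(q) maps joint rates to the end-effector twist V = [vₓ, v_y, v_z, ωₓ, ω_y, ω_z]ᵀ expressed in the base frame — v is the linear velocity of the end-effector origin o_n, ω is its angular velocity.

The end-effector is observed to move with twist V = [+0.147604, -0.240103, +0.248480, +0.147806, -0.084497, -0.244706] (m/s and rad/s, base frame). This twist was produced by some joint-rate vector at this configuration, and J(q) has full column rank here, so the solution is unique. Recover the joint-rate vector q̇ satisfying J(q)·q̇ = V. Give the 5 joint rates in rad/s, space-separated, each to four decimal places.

o_n = [0.8964, 0.7271, 1.2637]
J₁: ẑ×o_n = [-0.7271, 0.8964, 0.0000], ω = ẑ
J2: z=[0.1219, 0.9925, 0.0000] o=[0.1985, -0.0244, 0.0000] → [1.2543, -0.1540, -0.6011, 0.1219, 0.9925, 0.0000]
J3: z=[0.1219, 0.9925, 0.0000] o=[0.0781, 0.2624, 0.2572] → [0.9991, -0.1227, -0.7556, 0.1219, 0.9925, 0.0000]
J4: z=[0.9440, -0.1159, -0.3090] o=[0.3214, 0.4945, 0.9134] → [0.0313, -0.5084, 0.2862, 0.9440, -0.1159, -0.3090]
J5: z=[0.0535, -0.8702, 0.4898] o=[0.3963, 0.6047, 1.1009] → [-0.2017, 0.2362, 0.4417, 0.0535, -0.8702, 0.4898]
q̇ = J⁺·V = [-0.1260, 0.7750, -0.9480, 0.1860, -0.1250]

-0.1260 0.7750 -0.9480 0.1860 -0.1250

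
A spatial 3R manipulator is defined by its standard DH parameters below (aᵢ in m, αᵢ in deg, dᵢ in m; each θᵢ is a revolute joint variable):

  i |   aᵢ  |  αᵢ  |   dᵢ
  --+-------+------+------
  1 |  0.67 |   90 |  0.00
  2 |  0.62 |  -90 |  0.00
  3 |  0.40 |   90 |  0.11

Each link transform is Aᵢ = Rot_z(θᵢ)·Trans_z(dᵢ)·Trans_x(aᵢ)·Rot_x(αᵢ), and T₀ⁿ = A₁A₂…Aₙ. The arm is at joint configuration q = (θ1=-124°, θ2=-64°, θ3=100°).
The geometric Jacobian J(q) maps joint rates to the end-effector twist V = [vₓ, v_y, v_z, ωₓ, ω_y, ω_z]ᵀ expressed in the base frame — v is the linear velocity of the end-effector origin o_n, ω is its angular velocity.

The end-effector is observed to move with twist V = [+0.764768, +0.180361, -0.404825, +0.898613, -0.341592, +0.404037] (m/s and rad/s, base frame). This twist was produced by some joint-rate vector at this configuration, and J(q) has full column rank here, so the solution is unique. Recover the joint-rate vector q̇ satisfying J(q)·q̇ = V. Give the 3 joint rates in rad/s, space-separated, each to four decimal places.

o_n = [-0.2383, -1.0578, -0.4466]
J₁: ẑ×o_n = [1.0578, -0.2383, 0.0000], ω = ẑ
J2: z=[-0.8290, 0.5592, 0.0000] o=[-0.3747, -0.5555, 0.0000] → [-0.2497, -0.3702, 0.3402, -0.8290, 0.5592, 0.0000]
J3: z=[-0.5026, -0.7451, 0.4384] o=[-0.5266, -0.7808, -0.5573] → [0.0390, 0.1820, 0.3541, -0.5026, -0.7451, 0.4384]
q̇ = J⁺·V = [0.5110, -0.9360, -0.2440]

0.5110 -0.9360 -0.2440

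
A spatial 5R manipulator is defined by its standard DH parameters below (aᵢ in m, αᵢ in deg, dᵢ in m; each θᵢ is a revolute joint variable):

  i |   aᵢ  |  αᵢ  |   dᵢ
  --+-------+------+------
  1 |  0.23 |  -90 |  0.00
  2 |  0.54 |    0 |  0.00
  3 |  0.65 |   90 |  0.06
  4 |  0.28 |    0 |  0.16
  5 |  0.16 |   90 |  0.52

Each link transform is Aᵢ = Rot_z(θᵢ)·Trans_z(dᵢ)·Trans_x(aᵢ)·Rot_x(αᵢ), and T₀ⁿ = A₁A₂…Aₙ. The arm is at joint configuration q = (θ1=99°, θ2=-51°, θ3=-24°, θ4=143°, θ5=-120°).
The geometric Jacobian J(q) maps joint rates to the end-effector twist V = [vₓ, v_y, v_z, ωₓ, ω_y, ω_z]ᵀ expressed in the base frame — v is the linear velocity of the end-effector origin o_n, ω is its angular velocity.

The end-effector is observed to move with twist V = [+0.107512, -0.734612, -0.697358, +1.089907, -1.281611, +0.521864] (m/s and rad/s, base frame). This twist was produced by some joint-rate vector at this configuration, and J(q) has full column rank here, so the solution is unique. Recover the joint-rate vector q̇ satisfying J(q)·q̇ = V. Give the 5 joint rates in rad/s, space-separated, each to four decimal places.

o_n = [-0.2971, 0.0152, 1.1498]
J₁: ẑ×o_n = [-0.0152, -0.2971, 0.0000], ω = ẑ
J2: z=[-0.9877, -0.1564, 0.0000] o=[-0.0360, 0.2272, 0.0000] → [-0.1799, 1.1356, 0.1685, -0.9877, -0.1564, 0.0000]
J3: z=[-0.9877, -0.1564, 0.0000] o=[-0.0891, 0.5628, 0.4197] → [-0.1142, 0.7211, 0.5084, -0.9877, -0.1564, 0.0000]
J4: z=[0.1511, -0.9540, 0.2588] o=[-0.1747, 0.7196, 1.0475] → [0.0848, -0.0471, -0.2232, 0.1511, -0.9540, 0.2588]
J5: z=[0.1511, -0.9540, 0.2588] o=[-0.3079, 0.4834, 0.8729] → [-0.1429, -0.0390, -0.0604, 0.1511, -0.9540, 0.2588]
q̇ = J⁺·V = [0.1370, 0.0090, -0.8850, 0.9780, 0.5090]

0.1370 0.0090 -0.8850 0.9780 0.5090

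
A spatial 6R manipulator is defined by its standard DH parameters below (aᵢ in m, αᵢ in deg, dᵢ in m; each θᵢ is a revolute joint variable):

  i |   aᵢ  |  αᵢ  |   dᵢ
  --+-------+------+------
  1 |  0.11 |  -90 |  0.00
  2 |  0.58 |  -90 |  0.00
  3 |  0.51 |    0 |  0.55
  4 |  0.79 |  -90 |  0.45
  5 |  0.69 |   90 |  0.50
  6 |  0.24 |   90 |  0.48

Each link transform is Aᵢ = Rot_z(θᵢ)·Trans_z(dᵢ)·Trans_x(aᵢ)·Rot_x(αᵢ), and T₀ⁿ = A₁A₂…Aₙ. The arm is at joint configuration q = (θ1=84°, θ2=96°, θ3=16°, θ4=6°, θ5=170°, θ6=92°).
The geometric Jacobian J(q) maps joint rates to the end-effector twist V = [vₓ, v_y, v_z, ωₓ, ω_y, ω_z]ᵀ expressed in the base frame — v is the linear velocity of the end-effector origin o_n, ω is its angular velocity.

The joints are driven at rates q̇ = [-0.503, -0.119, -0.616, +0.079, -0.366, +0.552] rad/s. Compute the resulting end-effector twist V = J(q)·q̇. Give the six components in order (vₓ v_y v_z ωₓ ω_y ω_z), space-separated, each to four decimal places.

o_n = [0.8556, -0.4913, -0.9323]
J₁: ẑ×o_n = [0.4913, 0.8556, -0.0000], ω = ẑ
J2: z=[-0.9945, 0.1045, 0.0000] o=[0.0115, 0.1094, 0.0000] → [-0.0975, -0.9272, 0.5092, -0.9945, 0.1045, 0.0000]
J3: z=[-0.1040, -0.9891, 0.1045] o=[0.0052, 0.0491, -0.5768] → [0.4081, 0.0519, 0.8973, -0.1040, -0.9891, 0.1045]
J4: z=[-0.1040, -0.9891, 0.1045] o=[0.0824, -0.5605, -1.0069] → [-0.0810, 0.0886, 0.7575, -0.1040, -0.9891, 0.1045]
J5: z=[0.9262, -0.0580, 0.3726] o=[0.3220, -1.1127, -1.6883] → [-0.2753, -0.5014, 0.6065, 0.9262, -0.0580, 0.3726]
J6: z=[0.1653, 0.9505, -0.2631] o=[0.5512, -0.9311, -0.8880] → [0.0735, -0.0727, -0.2166, 0.1653, 0.9505, -0.2631]
V = J·q̇ = [-0.3520, -0.2017, -0.8950, -0.0736, 1.0646, -0.8407]

-0.3520 -0.2017 -0.8950 -0.0736 1.0646 -0.8407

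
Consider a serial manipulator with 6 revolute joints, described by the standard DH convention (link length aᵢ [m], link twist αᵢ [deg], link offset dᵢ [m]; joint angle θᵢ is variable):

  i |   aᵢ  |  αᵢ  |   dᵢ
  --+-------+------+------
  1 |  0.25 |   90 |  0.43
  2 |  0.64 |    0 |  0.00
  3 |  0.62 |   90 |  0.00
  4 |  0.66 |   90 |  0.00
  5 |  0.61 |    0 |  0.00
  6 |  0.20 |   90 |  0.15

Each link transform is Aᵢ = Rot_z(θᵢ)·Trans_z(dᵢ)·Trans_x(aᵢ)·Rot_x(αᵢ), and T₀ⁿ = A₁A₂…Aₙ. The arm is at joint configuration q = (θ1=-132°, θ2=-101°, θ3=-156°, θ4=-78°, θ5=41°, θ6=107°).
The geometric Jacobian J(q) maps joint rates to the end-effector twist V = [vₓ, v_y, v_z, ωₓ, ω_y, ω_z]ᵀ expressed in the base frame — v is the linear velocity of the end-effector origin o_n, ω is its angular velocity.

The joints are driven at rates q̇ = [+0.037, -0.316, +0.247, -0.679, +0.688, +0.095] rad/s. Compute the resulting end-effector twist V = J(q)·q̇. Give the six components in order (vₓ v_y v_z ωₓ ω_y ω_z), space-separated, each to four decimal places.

o_n = [0.3997, -0.9925, 0.5694]
J₁: ẑ×o_n = [0.9925, 0.3997, -0.0000], ω = ẑ
J2: z=[-0.7431, 0.6691, 0.0000] o=[-0.1673, -0.1858, 0.4300] → [0.0933, 0.1036, 0.2202, -0.7431, 0.6691, 0.0000]
J3: z=[-0.7431, 0.6691, 0.0000] o=[-0.0856, -0.0950, -0.1982] → [0.5136, 0.5705, 0.3423, -0.7431, 0.6691, 0.0000]
J4: z=[-0.6520, -0.7241, 0.2250] o=[0.0078, 0.0086, 0.4059] → [0.1068, 0.1948, 0.9365, -0.6520, -0.7241, 0.2250]
J5: z=[0.0073, -0.3026, -0.9531] o=[0.5082, -0.4004, 0.5396] → [-0.5734, 0.1032, -0.0371, 0.0073, -0.3026, -0.9531]
J6: z=[0.0073, -0.3026, -0.9531] o=[0.5963, -0.9755, 0.7229] → [0.0302, 0.1885, -0.0596, 0.0073, -0.3026, -0.9531]
V = J·q̇ = [-0.3300, 0.0796, -0.6522, 0.4997, 0.2085, -0.8620]

-0.3300 0.0796 -0.6522 0.4997 0.2085 -0.8620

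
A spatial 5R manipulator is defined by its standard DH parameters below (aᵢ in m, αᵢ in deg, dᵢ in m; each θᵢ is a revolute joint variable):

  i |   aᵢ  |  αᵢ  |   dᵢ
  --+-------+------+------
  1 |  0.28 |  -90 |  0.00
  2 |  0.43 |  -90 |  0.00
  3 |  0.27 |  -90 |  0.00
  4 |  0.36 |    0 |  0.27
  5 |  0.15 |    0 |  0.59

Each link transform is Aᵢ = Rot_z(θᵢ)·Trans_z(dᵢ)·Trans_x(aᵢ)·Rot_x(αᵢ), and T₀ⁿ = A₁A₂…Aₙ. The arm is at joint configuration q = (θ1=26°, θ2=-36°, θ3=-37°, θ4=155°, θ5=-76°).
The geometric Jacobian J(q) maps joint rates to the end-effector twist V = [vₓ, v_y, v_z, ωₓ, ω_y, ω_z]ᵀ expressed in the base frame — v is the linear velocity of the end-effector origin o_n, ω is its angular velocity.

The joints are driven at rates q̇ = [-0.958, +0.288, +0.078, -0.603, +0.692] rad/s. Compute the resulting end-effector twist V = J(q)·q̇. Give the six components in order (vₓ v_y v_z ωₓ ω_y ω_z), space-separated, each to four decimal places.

o_n = [1.0748, -0.2584, 0.7862]
J₁: ẑ×o_n = [0.2584, 1.0748, -0.0000], ω = ẑ
J2: z=[-0.4384, 0.8988, 0.0000] o=[0.2517, 0.1227, 0.0000] → [0.7066, 0.3446, -0.5728, -0.4384, 0.8988, 0.0000]
J3: z=[0.5283, 0.2577, -0.8090] o=[0.5643, 0.2752, 0.2527] → [-0.2943, -0.6948, -0.4135, 0.5283, 0.2577, -0.8090]
J4: z=[0.7877, -0.5044, 0.3537] o=[0.6499, 0.4978, 0.3795] → [0.0624, -0.1700, -0.3813, 0.7877, -0.5044, 0.3537]
J5: z=[0.7877, -0.5044, 0.3537] o=[0.6788, 0.0535, 0.4449] → [-0.0618, -0.1287, -0.0460, 0.7877, -0.5044, 0.3537]
V = J·q̇ = [-0.1474, -0.9712, 0.0009, -0.0149, 0.2341, -0.9896]

-0.1474 -0.9712 0.0009 -0.0149 0.2341 -0.9896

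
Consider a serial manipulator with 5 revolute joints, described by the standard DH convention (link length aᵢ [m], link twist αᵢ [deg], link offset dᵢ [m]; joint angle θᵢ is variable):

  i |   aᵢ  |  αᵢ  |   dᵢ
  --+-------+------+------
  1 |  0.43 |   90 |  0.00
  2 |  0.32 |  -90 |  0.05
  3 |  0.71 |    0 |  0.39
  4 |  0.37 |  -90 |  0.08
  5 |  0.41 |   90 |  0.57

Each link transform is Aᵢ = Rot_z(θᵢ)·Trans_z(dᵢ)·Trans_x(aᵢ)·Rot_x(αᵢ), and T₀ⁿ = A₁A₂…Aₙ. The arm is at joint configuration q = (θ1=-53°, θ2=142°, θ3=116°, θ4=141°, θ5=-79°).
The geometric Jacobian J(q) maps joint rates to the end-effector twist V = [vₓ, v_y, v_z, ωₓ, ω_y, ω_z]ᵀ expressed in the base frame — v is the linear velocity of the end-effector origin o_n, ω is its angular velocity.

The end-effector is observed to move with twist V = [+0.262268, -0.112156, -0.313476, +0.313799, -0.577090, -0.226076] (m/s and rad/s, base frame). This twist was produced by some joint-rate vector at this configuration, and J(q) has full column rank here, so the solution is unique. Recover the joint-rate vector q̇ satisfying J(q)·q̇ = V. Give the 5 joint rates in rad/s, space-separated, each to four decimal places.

-0.5560 0.1680 -0.1770 -0.4830 -0.3170

o_n = [-0.2657, 0.3911, -0.4023]
J₁: ẑ×o_n = [-0.3911, -0.2657, 0.0000], ω = ẑ
J2: z=[-0.7986, -0.6018, 0.0000] o=[0.2588, -0.3434, 0.0000] → [0.2421, -0.3213, -0.9022, -0.7986, -0.6018, 0.0000]
J3: z=[-0.3705, 0.4917, -0.7880] o=[0.0671, -0.1721, 0.1970] → [0.1492, 0.0402, -0.0451, -0.3705, 0.4917, -0.7880]
J4: z=[-0.3705, 0.4917, -0.7880] o=[0.5798, 0.2078, -0.3019] → [0.0951, 0.6291, 0.3478, -0.3705, 0.4917, -0.7880]
J5: z=[-0.6417, 0.4778, 0.5999] o=[0.3017, -0.0222, -0.4162] → [-0.2413, -0.3314, 0.0059, -0.6417, 0.4778, 0.5999]
q̇ = J⁺·V = [-0.5560, 0.1680, -0.1770, -0.4830, -0.3170]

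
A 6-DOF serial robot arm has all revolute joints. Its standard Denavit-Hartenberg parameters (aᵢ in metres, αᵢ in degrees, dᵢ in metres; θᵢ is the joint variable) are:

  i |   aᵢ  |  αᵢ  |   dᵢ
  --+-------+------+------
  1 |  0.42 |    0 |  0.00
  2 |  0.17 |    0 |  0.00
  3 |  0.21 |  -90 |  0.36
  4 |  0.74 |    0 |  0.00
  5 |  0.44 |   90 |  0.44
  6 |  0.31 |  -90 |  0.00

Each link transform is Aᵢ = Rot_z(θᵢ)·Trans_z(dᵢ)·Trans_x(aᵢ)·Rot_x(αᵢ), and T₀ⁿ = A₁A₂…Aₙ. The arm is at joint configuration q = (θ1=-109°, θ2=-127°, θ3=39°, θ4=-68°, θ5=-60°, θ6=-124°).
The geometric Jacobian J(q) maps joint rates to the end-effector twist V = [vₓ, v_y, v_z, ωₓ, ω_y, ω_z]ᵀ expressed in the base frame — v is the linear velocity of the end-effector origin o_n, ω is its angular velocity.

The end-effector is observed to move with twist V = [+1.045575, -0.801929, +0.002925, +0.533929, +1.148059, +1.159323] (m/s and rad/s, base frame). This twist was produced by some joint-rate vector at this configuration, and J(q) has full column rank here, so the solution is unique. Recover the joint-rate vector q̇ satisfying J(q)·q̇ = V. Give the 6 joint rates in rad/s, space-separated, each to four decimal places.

o_n = [-0.5942, -0.3367, 1.2562]
J₁: ẑ×o_n = [0.3367, -0.5942, 0.0000], ω = ẑ
J2: z=[0.0000, 0.0000, 1.0000] o=[-0.1367, -0.3971, 0.0000] → [-0.0604, -0.4575, 0.0000, 0.0000, 0.0000, 1.0000]
J3: z=[0.0000, 0.0000, 1.0000] o=[-0.2318, -0.2562, 0.0000] → [0.0806, -0.3624, 0.0000, 0.0000, 0.0000, 1.0000]
J4: z=[-0.2924, -0.9563, 0.0000] o=[-0.4326, -0.1948, 0.3600] → [-0.8571, 0.2620, -0.1130, -0.2924, -0.9563, 0.0000]
J5: z=[-0.2924, -0.9563, 0.0000] o=[-0.6977, -0.1137, 1.0461] → [-0.2009, 0.0614, 0.1642, -0.2924, -0.9563, 0.0000]
J6: z=[0.7536, -0.2304, -0.6157] o=[-0.5673, -0.6137, 1.3928] → [0.2020, 0.1195, 0.2025, 0.7536, -0.2304, -0.6157]
q̇ = J⁺·V = [0.8310, -0.3100, 0.7750, -0.5910, -0.6630, 0.2220]

0.8310 -0.3100 0.7750 -0.5910 -0.6630 0.2220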